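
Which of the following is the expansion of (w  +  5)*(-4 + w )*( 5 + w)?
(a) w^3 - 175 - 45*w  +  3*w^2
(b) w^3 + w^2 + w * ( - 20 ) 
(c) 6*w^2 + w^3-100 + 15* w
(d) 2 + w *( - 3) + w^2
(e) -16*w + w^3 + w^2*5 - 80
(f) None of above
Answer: f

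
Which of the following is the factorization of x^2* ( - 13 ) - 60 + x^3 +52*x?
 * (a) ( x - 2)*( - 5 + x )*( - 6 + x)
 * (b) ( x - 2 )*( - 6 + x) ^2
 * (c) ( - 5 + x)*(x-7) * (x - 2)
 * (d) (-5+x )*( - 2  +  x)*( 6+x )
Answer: a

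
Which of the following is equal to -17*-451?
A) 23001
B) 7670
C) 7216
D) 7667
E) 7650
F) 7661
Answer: D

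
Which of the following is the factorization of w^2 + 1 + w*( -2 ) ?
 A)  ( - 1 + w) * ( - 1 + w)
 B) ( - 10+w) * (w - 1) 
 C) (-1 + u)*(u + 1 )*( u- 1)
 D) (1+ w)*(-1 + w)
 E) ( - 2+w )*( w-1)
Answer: A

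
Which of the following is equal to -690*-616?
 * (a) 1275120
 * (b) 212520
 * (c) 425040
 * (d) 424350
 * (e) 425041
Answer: c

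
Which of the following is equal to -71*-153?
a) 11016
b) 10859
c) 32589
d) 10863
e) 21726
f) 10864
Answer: d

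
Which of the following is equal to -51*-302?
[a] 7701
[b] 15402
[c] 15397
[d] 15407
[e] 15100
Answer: b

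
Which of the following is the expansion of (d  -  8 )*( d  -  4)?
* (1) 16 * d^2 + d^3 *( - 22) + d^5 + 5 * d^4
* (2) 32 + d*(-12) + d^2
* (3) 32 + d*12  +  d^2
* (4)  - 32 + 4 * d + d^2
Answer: 2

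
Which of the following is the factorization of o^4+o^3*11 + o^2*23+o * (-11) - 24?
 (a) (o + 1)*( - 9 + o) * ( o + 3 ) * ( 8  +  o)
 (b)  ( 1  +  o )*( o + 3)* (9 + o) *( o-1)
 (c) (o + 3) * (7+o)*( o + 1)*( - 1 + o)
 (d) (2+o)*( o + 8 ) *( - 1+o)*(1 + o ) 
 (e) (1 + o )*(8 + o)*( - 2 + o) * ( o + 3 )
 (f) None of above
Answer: f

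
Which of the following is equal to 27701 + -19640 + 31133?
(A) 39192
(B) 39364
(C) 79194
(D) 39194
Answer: D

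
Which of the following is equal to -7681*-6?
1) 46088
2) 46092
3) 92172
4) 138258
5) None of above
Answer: 5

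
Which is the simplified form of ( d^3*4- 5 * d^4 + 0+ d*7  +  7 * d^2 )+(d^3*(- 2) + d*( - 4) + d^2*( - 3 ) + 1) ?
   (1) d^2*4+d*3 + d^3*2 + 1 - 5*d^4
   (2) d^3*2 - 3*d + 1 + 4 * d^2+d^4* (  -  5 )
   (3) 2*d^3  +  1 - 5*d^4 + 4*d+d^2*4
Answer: 1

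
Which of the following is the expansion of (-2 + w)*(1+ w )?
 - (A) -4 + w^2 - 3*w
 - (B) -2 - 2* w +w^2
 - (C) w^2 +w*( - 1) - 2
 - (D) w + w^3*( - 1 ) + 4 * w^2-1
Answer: C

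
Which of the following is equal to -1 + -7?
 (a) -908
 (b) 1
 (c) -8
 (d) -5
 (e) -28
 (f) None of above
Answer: c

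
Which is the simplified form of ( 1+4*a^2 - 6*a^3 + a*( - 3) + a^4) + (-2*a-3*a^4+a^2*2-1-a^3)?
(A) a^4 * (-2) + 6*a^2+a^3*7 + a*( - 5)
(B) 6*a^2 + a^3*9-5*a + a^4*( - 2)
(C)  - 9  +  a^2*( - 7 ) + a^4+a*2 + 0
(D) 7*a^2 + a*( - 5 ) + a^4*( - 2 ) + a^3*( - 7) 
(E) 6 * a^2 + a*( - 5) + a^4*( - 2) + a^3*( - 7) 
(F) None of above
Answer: E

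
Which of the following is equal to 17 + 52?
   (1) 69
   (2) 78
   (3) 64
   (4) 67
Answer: 1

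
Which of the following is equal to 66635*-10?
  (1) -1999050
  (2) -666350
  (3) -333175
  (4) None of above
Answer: 2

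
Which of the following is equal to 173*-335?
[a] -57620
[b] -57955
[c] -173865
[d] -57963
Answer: b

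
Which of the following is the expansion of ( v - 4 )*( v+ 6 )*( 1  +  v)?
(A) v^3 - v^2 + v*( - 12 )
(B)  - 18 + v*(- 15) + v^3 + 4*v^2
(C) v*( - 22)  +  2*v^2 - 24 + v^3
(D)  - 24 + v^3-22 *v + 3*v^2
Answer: D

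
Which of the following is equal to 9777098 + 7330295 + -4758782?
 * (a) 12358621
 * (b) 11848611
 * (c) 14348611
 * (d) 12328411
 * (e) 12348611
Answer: e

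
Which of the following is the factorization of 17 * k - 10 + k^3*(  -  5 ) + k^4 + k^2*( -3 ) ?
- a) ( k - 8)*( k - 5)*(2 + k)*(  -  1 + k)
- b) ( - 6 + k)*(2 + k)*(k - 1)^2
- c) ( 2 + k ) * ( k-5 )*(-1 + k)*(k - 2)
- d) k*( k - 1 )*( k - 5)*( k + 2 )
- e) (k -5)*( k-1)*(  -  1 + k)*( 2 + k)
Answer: e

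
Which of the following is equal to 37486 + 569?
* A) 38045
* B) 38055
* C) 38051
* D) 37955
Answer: B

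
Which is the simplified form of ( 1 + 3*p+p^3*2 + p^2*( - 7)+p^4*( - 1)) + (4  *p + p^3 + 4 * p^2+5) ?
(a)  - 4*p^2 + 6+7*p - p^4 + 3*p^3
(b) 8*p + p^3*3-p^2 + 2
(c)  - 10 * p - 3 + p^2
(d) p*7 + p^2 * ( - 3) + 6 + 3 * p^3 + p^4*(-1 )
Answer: d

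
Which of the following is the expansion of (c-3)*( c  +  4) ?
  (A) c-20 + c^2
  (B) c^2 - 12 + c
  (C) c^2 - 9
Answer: B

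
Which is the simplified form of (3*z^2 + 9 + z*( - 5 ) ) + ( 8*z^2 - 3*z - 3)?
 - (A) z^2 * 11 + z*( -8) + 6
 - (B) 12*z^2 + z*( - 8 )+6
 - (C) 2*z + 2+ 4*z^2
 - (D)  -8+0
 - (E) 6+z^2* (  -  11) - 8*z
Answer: A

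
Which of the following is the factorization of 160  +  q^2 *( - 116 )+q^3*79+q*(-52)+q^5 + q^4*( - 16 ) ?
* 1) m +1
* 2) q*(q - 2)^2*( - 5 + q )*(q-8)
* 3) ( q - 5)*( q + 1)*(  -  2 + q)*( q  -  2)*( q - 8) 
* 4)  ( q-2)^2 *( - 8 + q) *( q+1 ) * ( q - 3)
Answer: 3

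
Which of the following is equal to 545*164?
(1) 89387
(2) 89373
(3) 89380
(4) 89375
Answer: 3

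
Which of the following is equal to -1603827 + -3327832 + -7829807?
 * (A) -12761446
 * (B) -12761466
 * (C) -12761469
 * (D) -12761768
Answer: B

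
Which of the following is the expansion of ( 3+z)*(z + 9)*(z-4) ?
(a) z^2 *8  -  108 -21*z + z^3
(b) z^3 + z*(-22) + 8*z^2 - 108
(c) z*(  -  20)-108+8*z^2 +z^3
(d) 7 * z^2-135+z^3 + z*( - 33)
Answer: a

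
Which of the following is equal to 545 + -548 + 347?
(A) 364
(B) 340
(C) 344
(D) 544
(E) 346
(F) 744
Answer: C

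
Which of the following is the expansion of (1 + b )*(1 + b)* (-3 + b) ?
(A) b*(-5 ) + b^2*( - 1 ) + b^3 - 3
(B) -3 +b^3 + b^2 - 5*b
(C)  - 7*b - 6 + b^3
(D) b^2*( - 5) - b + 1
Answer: A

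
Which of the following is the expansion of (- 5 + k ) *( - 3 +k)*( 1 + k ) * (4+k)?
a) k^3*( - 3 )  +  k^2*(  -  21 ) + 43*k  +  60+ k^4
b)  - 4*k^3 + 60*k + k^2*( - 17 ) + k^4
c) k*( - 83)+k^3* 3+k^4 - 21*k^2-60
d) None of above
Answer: a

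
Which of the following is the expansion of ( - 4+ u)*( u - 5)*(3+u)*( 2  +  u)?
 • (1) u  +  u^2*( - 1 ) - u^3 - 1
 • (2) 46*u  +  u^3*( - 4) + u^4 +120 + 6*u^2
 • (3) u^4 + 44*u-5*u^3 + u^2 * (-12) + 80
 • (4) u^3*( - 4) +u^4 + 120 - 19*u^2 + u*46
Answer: 4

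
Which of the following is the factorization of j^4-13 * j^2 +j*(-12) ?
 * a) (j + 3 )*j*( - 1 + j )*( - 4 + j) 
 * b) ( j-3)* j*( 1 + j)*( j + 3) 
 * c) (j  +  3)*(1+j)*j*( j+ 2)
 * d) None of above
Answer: d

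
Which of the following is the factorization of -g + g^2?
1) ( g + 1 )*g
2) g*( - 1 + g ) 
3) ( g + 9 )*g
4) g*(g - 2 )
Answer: 2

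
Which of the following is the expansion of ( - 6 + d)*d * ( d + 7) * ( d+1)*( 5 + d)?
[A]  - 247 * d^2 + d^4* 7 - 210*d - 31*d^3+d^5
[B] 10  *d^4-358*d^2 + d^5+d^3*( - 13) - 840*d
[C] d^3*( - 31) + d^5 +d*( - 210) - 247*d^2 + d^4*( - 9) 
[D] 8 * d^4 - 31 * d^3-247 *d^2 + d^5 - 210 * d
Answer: A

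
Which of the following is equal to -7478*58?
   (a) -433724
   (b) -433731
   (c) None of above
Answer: a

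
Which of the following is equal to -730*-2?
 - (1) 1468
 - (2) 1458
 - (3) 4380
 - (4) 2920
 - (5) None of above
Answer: 5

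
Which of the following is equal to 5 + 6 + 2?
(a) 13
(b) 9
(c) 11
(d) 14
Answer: a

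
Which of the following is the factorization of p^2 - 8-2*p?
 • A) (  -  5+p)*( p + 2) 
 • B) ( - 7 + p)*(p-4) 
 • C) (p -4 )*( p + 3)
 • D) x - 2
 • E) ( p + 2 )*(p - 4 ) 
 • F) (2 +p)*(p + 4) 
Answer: E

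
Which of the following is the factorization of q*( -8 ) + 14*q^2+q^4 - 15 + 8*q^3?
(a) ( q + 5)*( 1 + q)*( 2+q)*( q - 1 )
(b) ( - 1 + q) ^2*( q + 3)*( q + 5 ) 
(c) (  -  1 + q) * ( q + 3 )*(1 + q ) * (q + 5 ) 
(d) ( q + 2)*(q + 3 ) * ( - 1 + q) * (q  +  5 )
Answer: c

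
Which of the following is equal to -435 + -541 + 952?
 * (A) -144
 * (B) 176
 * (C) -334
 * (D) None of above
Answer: D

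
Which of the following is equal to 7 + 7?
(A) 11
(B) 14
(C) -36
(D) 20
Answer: B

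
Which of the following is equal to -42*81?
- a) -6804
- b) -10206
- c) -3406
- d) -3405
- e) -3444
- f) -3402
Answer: f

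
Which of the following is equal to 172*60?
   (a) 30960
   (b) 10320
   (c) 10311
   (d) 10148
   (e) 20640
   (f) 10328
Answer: b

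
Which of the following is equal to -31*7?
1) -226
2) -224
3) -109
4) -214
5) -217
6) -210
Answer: 5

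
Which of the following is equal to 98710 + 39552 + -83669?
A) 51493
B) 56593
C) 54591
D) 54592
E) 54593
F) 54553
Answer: E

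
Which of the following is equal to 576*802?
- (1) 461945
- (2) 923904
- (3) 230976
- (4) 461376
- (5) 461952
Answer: 5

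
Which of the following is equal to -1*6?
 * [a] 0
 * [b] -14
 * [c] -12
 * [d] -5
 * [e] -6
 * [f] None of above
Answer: e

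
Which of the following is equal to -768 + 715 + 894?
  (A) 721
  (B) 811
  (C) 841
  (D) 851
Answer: C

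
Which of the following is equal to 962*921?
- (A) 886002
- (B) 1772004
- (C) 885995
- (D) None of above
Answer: A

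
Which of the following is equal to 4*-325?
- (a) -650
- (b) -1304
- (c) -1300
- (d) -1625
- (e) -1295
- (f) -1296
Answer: c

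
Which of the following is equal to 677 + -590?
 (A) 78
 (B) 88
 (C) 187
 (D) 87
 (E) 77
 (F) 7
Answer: D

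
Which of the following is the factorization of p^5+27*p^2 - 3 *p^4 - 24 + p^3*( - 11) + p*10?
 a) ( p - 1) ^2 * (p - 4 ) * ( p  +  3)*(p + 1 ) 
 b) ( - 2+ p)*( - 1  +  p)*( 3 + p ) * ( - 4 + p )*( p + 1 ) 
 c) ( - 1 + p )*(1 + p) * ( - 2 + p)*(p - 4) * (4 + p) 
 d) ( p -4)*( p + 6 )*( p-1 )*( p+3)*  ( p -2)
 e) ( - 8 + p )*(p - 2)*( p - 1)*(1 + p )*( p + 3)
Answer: b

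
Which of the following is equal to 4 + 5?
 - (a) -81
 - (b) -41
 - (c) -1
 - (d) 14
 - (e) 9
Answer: e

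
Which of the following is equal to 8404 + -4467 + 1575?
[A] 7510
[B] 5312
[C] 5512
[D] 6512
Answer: C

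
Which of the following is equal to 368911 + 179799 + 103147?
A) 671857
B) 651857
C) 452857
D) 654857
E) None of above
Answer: B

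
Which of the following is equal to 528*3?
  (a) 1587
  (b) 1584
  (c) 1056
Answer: b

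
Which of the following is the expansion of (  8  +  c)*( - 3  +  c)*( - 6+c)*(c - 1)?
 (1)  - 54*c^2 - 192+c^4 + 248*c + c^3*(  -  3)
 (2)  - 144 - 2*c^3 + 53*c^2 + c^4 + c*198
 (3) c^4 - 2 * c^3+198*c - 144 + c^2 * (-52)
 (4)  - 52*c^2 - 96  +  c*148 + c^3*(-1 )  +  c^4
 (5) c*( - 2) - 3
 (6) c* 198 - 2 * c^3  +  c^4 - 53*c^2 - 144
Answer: 6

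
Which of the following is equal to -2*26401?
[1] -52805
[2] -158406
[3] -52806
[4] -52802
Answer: 4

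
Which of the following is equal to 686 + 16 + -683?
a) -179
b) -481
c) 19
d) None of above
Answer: c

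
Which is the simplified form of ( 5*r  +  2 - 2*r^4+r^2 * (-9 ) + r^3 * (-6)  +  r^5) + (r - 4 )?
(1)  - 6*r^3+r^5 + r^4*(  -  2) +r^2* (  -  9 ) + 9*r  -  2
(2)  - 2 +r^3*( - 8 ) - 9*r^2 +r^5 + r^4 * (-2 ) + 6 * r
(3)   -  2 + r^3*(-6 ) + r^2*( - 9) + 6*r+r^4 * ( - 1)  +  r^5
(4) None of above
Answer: 4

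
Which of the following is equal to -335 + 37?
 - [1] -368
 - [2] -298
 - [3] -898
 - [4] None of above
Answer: 2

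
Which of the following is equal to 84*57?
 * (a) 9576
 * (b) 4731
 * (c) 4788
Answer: c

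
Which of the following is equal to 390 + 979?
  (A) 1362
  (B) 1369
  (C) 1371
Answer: B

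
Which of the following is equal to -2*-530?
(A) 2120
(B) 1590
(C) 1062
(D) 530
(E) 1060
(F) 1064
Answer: E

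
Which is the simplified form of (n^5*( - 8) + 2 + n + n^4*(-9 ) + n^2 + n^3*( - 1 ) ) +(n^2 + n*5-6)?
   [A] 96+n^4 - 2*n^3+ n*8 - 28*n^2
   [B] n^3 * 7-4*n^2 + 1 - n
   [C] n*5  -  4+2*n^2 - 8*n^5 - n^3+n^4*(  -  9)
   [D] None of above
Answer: D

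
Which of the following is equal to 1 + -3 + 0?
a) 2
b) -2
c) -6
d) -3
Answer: b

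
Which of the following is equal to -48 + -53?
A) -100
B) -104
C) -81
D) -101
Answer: D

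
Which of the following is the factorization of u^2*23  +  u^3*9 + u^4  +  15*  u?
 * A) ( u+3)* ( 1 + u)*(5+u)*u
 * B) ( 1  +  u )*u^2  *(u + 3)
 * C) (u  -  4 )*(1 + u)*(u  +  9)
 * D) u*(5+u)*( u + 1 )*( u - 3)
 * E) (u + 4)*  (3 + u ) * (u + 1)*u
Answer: A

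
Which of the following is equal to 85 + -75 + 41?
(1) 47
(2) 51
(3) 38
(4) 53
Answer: 2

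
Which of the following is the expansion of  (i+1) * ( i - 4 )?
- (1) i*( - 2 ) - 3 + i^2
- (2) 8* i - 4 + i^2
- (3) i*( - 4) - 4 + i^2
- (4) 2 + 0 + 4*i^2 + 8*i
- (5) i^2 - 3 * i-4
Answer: 5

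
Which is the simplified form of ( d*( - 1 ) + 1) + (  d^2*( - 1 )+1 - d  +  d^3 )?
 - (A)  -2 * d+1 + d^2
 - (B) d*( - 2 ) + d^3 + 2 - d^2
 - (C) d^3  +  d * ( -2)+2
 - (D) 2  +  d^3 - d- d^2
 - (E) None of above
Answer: B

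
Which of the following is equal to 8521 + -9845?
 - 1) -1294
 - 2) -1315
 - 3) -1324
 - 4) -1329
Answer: 3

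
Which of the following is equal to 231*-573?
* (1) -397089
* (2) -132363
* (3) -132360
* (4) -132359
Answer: 2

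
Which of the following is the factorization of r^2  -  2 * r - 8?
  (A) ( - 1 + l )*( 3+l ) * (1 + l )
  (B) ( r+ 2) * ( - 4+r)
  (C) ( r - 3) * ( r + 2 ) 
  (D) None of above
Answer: B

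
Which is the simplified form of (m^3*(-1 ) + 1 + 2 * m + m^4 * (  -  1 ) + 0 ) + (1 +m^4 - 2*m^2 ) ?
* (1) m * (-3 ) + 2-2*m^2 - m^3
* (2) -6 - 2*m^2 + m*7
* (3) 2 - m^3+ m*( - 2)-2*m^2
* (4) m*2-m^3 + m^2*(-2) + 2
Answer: 4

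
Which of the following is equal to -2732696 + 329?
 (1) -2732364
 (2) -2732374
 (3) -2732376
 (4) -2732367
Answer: 4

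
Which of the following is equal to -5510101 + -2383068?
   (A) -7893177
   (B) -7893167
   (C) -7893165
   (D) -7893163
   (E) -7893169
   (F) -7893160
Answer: E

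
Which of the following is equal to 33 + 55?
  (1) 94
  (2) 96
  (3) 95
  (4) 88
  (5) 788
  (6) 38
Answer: 4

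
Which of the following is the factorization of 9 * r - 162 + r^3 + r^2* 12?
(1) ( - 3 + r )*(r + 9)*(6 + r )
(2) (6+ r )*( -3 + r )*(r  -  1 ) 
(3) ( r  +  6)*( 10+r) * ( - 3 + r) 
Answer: 1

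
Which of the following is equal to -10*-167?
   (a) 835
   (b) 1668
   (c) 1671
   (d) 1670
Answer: d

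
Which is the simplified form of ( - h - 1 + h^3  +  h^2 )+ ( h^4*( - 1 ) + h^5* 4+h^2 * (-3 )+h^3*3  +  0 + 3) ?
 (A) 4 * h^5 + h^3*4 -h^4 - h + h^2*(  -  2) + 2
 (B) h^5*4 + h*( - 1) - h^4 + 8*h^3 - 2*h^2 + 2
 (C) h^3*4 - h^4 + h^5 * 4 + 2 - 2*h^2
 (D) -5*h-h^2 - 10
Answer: A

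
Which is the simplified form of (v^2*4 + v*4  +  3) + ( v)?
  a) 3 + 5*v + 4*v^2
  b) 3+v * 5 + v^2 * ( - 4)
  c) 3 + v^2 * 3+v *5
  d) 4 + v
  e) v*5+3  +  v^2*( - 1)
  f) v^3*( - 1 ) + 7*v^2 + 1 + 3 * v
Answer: a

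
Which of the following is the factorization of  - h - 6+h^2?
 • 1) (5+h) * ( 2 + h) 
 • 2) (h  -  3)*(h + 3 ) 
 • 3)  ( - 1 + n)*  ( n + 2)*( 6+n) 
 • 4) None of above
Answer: 4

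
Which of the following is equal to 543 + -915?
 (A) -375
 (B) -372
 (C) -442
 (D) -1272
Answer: B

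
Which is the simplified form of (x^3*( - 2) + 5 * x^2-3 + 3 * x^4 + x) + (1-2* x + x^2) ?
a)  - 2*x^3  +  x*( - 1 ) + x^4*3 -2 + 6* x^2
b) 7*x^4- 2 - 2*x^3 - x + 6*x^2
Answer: a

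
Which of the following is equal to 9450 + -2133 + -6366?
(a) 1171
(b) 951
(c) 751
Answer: b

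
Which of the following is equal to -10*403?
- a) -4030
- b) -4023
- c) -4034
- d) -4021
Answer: a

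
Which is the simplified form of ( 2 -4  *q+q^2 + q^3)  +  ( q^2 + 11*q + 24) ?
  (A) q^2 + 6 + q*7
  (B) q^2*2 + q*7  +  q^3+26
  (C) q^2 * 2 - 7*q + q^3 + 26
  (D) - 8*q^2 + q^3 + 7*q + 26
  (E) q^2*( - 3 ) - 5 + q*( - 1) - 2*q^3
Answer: B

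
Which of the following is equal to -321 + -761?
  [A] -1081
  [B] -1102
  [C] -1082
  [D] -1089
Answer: C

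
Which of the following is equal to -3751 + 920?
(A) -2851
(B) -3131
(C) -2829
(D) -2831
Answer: D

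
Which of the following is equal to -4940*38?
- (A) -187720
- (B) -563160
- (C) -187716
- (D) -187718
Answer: A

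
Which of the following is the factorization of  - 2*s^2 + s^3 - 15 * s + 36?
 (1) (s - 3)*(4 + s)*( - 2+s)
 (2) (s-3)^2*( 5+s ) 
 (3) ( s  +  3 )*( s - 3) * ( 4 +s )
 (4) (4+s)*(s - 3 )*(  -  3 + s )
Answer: 4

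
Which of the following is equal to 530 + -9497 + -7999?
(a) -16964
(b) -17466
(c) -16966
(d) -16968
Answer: c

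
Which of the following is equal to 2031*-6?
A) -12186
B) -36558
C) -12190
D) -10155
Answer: A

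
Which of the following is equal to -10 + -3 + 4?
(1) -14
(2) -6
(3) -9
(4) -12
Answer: 3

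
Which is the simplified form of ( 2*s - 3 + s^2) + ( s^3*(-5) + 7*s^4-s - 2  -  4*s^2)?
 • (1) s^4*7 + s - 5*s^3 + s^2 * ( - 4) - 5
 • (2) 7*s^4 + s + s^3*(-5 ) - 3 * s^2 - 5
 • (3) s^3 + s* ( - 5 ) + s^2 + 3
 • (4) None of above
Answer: 2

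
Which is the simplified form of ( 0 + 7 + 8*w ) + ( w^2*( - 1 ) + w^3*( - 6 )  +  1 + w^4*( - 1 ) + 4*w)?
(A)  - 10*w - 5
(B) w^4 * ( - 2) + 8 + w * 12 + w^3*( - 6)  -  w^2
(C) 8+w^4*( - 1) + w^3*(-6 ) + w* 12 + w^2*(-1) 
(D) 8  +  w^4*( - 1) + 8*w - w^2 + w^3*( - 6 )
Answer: C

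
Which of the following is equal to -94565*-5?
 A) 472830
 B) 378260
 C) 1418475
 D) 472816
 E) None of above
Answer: E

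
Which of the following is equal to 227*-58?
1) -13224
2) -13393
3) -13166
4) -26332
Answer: 3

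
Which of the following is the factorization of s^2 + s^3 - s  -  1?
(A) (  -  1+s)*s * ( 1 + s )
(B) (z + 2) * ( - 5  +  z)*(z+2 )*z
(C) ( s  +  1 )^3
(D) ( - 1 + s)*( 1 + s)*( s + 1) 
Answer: D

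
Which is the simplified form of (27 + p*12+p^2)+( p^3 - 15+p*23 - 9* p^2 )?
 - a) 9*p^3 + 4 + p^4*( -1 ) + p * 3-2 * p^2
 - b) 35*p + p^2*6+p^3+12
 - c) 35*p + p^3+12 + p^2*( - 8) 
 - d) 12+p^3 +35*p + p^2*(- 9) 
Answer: c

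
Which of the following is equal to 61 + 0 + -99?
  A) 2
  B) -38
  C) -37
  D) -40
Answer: B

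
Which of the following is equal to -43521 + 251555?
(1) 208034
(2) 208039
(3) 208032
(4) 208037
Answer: 1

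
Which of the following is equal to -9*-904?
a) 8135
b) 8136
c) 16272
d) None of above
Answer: b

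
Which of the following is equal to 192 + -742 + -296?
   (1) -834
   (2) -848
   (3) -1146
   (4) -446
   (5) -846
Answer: 5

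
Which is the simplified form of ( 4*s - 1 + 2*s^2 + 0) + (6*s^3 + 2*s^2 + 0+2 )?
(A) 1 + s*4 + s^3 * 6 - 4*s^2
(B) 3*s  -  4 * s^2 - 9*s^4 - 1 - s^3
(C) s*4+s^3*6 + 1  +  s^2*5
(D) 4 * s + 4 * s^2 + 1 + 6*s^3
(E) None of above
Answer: D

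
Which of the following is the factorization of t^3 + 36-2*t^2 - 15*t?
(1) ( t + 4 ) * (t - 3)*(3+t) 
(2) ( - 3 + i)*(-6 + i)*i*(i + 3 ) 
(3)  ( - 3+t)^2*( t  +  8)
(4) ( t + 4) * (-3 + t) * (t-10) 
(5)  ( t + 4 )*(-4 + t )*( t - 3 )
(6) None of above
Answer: 6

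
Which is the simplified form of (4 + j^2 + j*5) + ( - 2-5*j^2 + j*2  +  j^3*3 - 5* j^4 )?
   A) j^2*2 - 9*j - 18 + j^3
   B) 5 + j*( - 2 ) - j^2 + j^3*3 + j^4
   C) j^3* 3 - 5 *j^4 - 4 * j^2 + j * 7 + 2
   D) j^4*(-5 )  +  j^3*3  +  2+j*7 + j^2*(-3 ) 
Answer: C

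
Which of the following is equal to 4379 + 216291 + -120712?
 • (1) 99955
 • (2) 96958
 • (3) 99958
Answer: 3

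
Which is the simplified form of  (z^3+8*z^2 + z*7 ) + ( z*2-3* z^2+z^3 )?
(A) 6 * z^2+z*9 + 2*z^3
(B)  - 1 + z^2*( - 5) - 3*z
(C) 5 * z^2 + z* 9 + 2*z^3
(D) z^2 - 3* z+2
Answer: C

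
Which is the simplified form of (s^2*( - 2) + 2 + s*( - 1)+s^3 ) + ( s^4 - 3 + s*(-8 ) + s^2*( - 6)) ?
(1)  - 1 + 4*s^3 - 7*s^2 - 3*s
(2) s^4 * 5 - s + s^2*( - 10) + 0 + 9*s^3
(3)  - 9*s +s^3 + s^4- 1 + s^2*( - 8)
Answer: 3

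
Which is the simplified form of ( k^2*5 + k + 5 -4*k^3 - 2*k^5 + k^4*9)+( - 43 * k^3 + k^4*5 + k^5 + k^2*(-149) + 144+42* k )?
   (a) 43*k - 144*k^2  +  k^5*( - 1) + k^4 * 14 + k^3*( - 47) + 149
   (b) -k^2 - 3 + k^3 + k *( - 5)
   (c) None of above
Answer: a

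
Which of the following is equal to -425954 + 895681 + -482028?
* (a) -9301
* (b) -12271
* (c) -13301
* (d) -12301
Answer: d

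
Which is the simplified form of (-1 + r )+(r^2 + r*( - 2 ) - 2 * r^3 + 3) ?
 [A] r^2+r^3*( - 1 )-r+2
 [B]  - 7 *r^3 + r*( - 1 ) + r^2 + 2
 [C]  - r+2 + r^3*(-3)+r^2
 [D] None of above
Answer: D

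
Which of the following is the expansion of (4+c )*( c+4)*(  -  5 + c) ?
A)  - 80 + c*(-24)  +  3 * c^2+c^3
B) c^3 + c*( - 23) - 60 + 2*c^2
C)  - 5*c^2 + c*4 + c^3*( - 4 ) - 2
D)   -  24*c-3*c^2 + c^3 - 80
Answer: A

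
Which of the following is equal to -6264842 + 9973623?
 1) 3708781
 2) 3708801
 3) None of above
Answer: 1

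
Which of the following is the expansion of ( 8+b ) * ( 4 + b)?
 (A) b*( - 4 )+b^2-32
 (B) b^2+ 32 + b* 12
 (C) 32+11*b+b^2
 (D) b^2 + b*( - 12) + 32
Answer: B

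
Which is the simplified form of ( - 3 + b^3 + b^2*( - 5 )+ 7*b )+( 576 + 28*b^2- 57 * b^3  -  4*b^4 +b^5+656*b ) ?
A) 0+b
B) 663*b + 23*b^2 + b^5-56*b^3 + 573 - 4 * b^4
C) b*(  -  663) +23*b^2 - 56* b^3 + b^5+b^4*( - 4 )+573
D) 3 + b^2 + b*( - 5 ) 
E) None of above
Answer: B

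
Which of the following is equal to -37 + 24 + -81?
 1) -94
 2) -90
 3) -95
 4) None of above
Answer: 1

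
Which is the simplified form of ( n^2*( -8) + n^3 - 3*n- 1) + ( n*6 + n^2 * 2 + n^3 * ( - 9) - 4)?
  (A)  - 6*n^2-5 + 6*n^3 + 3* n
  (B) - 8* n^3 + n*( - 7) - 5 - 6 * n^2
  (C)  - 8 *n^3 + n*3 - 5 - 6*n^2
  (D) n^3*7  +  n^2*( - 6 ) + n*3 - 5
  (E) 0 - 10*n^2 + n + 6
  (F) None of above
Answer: C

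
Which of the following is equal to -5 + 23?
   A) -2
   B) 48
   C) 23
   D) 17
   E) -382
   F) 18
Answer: F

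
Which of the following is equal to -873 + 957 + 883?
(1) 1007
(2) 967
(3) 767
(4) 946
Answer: 2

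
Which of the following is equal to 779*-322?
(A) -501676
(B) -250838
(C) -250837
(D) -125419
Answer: B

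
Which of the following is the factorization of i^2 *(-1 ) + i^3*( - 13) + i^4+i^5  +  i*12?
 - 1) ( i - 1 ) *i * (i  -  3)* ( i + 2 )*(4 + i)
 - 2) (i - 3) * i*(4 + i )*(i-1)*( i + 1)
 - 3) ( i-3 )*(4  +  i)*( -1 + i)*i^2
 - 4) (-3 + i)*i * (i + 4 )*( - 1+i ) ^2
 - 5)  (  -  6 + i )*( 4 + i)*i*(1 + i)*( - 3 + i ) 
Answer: 2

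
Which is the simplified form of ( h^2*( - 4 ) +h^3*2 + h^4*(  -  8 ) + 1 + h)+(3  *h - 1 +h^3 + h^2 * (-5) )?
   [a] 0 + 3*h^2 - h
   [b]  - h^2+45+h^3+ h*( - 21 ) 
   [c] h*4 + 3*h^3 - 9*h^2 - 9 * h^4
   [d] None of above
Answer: d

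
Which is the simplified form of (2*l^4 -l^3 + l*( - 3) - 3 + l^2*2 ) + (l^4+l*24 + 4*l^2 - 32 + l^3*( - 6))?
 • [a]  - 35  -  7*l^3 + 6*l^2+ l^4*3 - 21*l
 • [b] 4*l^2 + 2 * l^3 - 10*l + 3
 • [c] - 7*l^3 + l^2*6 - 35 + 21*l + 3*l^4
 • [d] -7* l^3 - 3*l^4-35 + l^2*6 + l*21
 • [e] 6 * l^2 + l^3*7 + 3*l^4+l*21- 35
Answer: c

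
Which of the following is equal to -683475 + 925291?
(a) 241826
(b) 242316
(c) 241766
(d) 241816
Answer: d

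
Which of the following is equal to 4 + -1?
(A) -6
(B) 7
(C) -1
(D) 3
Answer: D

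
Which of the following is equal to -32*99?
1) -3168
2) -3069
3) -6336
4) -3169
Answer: 1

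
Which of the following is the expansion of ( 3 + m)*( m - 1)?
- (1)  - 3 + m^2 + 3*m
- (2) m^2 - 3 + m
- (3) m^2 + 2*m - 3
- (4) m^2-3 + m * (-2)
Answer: 3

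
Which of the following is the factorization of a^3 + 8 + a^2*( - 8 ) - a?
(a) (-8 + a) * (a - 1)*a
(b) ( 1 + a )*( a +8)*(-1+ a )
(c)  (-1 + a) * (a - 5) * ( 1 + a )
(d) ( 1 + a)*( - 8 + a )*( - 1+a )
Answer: d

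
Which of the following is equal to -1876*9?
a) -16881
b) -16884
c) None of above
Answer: b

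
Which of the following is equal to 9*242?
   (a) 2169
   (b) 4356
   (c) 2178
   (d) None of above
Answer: c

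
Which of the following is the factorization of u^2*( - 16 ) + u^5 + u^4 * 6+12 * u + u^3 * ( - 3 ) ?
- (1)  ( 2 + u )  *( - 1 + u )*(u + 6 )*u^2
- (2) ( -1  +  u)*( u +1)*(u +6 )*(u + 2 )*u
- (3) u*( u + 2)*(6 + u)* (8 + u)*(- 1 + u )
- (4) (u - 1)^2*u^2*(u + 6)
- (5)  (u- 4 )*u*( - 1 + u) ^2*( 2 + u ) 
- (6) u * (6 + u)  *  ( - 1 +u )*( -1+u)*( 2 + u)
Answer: 6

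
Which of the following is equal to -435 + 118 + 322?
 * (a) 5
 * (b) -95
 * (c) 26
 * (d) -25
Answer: a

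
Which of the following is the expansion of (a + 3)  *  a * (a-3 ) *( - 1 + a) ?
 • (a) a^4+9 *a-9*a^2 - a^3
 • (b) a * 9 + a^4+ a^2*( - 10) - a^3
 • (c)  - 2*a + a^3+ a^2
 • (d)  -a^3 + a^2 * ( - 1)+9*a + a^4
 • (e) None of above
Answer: a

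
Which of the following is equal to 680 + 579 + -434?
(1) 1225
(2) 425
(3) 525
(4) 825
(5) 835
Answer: 4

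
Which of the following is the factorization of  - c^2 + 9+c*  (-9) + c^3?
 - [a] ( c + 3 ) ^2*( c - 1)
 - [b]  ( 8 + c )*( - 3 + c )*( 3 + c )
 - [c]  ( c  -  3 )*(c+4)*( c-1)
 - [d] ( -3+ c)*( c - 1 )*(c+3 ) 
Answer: d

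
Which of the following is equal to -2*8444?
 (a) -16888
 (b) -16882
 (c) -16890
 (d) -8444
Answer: a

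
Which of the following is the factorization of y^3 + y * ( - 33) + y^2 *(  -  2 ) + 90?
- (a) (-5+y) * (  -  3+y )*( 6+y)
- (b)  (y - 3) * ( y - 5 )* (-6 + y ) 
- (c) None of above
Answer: a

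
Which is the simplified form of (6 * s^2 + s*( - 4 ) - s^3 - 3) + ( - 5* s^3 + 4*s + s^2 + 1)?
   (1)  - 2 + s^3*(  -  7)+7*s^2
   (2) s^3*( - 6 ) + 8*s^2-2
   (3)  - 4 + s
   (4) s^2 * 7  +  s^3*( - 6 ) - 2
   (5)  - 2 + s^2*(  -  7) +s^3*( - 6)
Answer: 4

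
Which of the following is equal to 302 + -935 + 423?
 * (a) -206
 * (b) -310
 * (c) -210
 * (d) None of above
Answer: c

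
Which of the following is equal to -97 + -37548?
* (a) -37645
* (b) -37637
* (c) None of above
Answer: a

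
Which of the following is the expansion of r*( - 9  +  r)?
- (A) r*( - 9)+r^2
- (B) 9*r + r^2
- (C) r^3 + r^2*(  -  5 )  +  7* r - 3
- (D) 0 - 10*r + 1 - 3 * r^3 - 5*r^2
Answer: A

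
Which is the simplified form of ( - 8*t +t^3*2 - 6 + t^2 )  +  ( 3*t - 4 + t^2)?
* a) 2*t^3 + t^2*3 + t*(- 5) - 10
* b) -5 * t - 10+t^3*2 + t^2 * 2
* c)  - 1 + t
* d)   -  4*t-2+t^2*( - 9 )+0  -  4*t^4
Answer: b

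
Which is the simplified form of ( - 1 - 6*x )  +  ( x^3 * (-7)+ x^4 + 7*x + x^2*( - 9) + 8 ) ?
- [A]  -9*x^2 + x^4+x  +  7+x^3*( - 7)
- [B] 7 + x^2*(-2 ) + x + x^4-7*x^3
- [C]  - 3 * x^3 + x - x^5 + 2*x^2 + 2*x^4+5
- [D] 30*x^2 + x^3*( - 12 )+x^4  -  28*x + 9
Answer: A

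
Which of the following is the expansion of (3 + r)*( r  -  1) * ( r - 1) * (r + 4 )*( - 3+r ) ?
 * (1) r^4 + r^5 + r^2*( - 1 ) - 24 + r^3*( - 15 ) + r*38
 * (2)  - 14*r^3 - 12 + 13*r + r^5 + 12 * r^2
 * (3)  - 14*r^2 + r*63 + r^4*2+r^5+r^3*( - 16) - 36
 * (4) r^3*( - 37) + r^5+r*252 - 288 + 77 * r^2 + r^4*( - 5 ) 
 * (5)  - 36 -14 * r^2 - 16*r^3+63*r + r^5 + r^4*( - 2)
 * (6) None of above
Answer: 3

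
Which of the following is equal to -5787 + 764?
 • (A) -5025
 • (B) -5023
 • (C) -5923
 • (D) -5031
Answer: B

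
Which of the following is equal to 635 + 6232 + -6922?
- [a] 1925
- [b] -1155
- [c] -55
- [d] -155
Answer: c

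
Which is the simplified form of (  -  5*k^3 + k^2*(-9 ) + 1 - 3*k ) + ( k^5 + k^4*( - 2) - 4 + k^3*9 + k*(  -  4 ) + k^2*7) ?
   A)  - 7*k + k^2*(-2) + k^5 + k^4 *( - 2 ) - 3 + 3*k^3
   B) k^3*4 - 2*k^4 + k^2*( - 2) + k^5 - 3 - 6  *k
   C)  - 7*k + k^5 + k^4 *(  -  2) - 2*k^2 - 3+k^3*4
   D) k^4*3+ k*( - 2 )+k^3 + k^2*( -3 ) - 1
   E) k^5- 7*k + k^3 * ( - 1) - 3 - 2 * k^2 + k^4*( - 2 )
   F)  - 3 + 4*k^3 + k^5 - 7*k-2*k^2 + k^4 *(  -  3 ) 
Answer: C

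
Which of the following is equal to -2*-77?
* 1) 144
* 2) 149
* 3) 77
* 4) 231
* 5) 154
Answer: 5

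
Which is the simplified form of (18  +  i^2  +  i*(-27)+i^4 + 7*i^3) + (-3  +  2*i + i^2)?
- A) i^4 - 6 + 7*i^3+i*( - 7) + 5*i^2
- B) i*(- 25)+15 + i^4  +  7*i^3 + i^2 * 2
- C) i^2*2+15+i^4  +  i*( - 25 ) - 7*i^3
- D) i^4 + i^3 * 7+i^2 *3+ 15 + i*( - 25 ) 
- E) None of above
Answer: B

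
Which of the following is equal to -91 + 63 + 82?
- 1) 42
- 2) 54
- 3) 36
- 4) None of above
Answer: 2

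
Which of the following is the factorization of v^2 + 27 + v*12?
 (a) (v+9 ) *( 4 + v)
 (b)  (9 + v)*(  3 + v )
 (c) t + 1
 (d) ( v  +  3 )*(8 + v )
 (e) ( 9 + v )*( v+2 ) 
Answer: b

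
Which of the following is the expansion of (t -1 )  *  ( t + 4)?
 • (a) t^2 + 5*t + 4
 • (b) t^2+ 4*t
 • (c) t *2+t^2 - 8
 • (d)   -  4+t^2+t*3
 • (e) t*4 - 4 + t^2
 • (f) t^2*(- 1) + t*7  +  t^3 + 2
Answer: d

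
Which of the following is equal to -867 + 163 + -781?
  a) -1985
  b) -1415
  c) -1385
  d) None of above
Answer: d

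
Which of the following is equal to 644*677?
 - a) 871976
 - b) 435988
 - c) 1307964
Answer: b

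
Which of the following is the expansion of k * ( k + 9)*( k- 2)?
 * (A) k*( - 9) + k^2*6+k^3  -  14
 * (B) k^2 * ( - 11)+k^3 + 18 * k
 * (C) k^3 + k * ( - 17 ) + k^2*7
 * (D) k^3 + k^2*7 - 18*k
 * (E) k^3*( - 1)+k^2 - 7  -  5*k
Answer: D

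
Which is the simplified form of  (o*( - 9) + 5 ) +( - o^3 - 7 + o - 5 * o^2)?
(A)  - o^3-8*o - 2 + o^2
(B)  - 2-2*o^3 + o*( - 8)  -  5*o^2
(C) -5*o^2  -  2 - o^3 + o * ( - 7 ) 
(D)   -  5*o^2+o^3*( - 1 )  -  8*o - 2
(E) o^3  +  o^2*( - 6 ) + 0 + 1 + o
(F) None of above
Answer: D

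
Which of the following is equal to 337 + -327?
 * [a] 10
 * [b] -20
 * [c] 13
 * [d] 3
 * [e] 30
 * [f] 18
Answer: a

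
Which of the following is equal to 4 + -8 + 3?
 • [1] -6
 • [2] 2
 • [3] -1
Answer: 3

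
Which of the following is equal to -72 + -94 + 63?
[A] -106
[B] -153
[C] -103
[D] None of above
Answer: C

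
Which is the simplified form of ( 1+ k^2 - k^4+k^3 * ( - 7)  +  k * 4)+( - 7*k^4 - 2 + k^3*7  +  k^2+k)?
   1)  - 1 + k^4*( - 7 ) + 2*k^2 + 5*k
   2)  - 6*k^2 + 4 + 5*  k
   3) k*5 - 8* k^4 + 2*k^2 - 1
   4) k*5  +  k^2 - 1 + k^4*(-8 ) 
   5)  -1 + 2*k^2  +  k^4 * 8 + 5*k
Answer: 3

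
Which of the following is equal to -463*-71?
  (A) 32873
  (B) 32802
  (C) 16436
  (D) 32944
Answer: A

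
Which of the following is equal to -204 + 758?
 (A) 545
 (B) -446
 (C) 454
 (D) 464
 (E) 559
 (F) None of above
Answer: F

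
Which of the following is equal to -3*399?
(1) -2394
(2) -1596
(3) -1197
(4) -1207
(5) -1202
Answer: 3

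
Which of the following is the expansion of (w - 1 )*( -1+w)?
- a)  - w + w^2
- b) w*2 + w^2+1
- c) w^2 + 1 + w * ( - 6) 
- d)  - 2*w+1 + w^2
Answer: d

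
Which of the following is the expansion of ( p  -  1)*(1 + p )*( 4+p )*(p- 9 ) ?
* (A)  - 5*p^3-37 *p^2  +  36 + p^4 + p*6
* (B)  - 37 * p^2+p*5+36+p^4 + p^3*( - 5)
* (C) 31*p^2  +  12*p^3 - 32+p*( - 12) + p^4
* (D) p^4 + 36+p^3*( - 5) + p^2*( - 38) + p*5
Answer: B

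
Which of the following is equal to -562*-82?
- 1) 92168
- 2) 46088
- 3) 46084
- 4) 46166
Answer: 3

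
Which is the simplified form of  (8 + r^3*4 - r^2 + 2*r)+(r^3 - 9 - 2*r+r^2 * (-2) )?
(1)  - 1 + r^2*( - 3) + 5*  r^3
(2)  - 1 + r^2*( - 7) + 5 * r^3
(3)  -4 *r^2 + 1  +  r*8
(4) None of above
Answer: 1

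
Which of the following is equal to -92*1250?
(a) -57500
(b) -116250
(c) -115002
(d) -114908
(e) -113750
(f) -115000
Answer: f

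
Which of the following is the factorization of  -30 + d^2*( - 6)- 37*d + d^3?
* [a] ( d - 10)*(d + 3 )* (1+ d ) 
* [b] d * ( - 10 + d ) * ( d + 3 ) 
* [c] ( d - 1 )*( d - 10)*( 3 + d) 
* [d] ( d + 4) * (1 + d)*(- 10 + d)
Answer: a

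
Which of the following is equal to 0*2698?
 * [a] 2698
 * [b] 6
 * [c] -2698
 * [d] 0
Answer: d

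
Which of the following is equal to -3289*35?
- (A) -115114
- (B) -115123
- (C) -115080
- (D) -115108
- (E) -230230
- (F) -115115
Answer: F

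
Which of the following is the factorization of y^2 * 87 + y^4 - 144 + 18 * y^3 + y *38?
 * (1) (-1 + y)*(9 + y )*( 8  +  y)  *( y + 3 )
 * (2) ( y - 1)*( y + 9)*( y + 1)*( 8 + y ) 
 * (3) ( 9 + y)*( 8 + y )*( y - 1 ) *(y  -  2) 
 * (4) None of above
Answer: 4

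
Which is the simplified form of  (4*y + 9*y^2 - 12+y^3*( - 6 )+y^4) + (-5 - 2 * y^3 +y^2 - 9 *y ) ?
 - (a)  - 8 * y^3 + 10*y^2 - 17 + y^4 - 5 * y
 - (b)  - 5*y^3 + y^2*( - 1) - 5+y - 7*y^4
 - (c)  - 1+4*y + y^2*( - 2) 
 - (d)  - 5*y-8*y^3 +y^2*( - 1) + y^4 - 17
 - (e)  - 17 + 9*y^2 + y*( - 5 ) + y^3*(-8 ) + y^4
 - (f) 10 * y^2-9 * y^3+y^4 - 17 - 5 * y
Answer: a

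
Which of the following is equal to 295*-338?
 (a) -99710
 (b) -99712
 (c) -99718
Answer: a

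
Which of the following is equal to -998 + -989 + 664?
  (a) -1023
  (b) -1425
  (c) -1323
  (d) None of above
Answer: c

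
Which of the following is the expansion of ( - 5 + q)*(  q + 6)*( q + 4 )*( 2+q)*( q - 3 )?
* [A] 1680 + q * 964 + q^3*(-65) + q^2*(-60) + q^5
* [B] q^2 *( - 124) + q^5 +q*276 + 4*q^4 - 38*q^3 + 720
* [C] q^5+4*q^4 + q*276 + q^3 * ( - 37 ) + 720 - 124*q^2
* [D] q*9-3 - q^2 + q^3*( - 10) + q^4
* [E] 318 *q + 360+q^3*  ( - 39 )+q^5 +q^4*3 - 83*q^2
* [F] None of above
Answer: C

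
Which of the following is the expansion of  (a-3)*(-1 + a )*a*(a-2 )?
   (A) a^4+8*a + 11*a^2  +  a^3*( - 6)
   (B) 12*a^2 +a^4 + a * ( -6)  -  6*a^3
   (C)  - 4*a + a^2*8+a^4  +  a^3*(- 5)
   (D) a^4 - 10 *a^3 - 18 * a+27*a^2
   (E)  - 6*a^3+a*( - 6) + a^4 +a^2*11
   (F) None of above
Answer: E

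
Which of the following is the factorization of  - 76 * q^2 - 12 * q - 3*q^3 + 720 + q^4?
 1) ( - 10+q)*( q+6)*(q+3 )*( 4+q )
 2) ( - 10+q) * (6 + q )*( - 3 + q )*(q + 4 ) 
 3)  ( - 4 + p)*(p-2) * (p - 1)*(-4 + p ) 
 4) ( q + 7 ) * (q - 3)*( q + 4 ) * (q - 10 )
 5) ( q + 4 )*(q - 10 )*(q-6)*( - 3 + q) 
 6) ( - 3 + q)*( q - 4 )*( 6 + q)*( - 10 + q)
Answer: 2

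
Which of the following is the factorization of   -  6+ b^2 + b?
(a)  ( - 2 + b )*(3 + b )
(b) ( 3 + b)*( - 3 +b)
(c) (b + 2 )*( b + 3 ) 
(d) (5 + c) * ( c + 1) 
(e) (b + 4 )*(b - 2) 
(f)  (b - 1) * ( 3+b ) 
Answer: a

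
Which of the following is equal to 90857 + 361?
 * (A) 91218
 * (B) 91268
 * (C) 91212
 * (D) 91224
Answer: A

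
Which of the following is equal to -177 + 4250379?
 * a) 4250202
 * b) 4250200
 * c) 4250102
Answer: a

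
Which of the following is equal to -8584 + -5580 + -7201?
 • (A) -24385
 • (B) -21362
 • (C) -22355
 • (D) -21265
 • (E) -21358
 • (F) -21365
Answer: F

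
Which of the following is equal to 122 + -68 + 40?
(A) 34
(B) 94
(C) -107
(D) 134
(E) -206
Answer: B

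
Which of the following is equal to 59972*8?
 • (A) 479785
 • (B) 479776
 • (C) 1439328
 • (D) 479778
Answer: B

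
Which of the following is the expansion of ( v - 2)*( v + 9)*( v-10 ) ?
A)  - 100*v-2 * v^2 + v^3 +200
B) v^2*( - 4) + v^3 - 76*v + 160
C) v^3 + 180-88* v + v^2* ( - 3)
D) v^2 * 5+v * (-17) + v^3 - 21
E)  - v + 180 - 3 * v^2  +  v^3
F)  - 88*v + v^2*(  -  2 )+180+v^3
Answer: C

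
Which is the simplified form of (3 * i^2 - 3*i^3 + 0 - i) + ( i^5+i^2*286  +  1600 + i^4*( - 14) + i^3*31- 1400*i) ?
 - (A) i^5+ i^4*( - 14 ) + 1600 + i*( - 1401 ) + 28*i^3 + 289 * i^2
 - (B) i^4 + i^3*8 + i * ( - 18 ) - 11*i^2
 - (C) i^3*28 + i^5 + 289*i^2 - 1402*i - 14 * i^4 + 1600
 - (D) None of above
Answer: A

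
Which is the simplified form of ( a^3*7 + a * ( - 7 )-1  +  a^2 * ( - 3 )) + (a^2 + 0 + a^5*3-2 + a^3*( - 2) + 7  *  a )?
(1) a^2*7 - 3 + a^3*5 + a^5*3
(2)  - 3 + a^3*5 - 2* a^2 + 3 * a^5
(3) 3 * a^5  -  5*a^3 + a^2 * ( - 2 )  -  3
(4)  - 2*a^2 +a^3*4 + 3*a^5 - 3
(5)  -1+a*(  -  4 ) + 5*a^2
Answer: 2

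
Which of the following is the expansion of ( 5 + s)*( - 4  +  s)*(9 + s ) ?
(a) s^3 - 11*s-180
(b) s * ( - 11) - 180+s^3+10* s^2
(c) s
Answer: b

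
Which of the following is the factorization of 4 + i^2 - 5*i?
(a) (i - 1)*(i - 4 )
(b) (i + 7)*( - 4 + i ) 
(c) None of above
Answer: a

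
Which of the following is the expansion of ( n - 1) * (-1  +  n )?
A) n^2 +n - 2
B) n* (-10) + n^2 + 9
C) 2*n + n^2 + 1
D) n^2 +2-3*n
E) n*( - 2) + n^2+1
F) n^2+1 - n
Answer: E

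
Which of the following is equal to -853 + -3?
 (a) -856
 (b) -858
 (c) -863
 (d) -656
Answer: a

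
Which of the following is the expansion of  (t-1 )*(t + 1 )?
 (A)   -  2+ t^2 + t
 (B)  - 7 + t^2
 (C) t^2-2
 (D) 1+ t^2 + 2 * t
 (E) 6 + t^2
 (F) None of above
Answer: F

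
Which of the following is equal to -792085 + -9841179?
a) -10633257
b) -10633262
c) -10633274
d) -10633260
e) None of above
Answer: e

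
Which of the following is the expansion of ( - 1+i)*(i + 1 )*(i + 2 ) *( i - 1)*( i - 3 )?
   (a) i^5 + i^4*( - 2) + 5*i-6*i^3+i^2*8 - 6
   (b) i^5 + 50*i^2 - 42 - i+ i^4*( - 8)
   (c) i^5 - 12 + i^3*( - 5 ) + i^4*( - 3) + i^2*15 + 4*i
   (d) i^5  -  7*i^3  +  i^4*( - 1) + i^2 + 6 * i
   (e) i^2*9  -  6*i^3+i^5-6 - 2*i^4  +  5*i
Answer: a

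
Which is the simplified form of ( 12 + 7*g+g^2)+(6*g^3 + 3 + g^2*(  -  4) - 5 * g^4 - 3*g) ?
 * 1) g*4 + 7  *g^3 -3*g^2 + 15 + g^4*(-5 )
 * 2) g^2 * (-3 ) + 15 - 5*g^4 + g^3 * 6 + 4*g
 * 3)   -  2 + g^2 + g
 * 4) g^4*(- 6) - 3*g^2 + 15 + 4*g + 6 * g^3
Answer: 2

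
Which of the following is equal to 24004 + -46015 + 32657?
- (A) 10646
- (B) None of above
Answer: A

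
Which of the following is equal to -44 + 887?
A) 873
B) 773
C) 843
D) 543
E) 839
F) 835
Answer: C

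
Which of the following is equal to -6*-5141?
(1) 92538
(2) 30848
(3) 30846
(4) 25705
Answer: 3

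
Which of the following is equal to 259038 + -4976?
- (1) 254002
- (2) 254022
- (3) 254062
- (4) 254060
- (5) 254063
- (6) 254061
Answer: 3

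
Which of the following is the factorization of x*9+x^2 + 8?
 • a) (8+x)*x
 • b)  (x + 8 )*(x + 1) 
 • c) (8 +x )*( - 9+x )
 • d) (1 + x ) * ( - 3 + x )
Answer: b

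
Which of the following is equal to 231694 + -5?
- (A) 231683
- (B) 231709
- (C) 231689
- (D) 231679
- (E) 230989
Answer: C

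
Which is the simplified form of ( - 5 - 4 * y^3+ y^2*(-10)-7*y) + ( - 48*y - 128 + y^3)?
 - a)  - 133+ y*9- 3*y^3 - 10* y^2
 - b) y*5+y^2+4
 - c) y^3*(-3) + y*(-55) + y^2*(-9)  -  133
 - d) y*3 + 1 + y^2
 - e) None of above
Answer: e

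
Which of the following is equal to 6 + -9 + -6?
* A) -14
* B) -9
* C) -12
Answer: B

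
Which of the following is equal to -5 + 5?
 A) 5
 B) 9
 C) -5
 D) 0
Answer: D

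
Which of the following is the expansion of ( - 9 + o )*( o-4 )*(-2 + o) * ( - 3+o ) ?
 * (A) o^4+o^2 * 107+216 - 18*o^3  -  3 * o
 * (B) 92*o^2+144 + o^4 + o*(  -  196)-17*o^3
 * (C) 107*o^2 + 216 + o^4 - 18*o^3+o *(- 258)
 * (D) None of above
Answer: C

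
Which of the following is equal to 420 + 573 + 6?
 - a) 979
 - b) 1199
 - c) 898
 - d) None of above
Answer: d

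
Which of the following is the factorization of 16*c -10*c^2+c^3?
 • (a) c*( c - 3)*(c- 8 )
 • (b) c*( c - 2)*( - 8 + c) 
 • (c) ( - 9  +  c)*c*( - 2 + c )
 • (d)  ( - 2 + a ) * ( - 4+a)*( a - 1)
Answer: b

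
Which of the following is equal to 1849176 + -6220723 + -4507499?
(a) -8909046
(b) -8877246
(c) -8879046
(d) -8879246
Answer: c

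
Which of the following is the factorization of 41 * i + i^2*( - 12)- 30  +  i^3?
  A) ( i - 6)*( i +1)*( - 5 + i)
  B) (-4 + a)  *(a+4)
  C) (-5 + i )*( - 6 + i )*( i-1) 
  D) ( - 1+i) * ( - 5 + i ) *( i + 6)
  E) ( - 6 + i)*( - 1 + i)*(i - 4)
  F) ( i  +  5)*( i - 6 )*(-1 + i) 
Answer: C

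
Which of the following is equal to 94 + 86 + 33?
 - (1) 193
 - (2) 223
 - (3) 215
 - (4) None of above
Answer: 4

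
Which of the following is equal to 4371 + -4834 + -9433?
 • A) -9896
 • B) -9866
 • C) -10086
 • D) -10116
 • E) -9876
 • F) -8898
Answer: A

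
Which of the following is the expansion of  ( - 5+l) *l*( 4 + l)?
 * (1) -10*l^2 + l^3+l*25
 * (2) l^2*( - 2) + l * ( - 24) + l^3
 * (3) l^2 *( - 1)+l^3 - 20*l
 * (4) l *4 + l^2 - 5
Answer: 3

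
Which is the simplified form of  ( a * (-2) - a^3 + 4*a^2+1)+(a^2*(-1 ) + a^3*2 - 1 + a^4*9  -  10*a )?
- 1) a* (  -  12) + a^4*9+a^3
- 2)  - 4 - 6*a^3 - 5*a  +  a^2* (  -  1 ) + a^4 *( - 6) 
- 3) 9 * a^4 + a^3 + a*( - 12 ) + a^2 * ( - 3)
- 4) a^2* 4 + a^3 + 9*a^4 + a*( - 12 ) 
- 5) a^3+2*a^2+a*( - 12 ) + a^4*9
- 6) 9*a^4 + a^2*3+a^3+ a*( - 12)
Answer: 6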